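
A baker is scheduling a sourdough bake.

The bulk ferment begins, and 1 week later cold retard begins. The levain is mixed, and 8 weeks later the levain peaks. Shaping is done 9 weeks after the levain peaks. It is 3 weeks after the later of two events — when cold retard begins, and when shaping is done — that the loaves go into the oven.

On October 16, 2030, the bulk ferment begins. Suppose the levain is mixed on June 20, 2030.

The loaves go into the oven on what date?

The bulk ferment begins: Oct 16, 2030.
Cold retard begins: Oct 16, 2030 + 1 week = Oct 23, 2030.
The levain is mixed: Jun 20, 2030.
The levain peaks: Jun 20, 2030 + 8 weeks = Aug 15, 2030.
Shaping is done: Aug 15, 2030 + 9 weeks = Oct 17, 2030.
Both prerequisites met — cold retard begins (Oct 23, 2030), shaping is done (Oct 17, 2030); the later is Oct 23, 2030.
The loaves go into the oven: Oct 23, 2030 + 3 weeks = Nov 13, 2030.

November 13, 2030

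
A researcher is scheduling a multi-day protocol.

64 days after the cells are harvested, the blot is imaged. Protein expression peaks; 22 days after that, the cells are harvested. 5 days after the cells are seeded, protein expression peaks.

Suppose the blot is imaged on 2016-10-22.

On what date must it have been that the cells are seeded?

The blot is imaged: Oct 22, 2016.
The cells are harvested: Oct 22, 2016 − 64 days = Aug 19, 2016.
Protein expression peaks: Aug 19, 2016 − 22 days = Jul 28, 2016.
The cells are seeded: Jul 28, 2016 − 5 days = Jul 23, 2016.

2016-07-23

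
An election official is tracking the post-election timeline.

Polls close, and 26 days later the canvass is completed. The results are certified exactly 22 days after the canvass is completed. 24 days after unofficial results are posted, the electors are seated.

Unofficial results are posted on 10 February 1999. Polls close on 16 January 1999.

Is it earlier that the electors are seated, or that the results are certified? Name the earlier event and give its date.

Unofficial results are posted: Feb 10, 1999.
The electors are seated: Feb 10, 1999 + 24 days = Mar 6, 1999.
Polls close: Jan 16, 1999.
The canvass is completed: Jan 16, 1999 + 26 days = Feb 11, 1999.
The results are certified: Feb 11, 1999 + 22 days = Mar 5, 1999.
Comparing: the electors are seated on Mar 6, 1999 vs the results are certified on Mar 5, 1999. Earlier: the results are certified.

The results are certified — 5 March 1999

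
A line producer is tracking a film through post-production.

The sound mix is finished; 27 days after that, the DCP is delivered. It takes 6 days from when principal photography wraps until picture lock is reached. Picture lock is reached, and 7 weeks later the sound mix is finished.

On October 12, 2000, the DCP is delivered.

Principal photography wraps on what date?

The DCP is delivered: Oct 12, 2000.
The sound mix is finished: Oct 12, 2000 − 27 days = Sep 15, 2000.
Picture lock is reached: Sep 15, 2000 − 7 weeks = Jul 28, 2000.
Principal photography wraps: Jul 28, 2000 − 6 days = Jul 22, 2000.

July 22, 2000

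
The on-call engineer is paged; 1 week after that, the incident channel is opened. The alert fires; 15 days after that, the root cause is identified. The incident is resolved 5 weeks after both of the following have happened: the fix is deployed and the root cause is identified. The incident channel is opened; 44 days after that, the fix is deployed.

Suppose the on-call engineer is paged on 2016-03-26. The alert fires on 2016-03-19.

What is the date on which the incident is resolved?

2016-06-20

The on-call engineer is paged: Mar 26, 2016.
The incident channel is opened: Mar 26, 2016 + 1 week = Apr 2, 2016.
The fix is deployed: Apr 2, 2016 + 44 days = May 16, 2016.
The alert fires: Mar 19, 2016.
The root cause is identified: Mar 19, 2016 + 15 days = Apr 3, 2016.
Both prerequisites met — the fix is deployed (May 16, 2016), the root cause is identified (Apr 3, 2016); the later is May 16, 2016.
The incident is resolved: May 16, 2016 + 5 weeks = Jun 20, 2016.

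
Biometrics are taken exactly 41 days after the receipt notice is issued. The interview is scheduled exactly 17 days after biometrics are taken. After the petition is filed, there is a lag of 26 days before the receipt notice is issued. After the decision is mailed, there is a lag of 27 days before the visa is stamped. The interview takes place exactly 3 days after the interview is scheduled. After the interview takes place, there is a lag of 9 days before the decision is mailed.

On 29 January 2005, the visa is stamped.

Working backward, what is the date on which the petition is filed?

The visa is stamped: Jan 29, 2005.
The decision is mailed: Jan 29, 2005 − 27 days = Jan 2, 2005.
The interview takes place: Jan 2, 2005 − 9 days = Dec 24, 2004.
The interview is scheduled: Dec 24, 2004 − 3 days = Dec 21, 2004.
Biometrics are taken: Dec 21, 2004 − 17 days = Dec 4, 2004.
The receipt notice is issued: Dec 4, 2004 − 41 days = Oct 24, 2004.
The petition is filed: Oct 24, 2004 − 26 days = Sep 28, 2004.

28 September 2004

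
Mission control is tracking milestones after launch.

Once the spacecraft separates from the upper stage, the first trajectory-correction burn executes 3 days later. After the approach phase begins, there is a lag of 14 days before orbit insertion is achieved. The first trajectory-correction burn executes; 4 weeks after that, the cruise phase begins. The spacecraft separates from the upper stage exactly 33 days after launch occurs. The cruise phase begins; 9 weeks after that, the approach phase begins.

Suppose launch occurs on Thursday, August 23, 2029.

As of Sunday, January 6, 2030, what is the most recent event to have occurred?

Launch occurs: Aug 23, 2029.
The spacecraft separates from the upper stage: Aug 23, 2029 + 33 days = Sep 25, 2029.
The first trajectory-correction burn executes: Sep 25, 2029 + 3 days = Sep 28, 2029.
The cruise phase begins: Sep 28, 2029 + 4 weeks = Oct 26, 2029.
The approach phase begins: Oct 26, 2029 + 9 weeks = Dec 28, 2029.
Orbit insertion is achieved: Dec 28, 2029 + 14 days = Jan 11, 2030.
Jan 6, 2030 falls between when the approach phase begins (Dec 28, 2029) and when orbit insertion is achieved (Jan 11, 2030).

The approach phase begins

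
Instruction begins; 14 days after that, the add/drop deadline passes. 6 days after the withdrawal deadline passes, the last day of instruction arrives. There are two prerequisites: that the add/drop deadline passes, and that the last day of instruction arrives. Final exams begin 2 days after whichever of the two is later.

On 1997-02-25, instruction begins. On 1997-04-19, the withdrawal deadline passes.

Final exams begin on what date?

1997-04-27

Instruction begins: Feb 25, 1997.
The add/drop deadline passes: Feb 25, 1997 + 14 days = Mar 11, 1997.
The withdrawal deadline passes: Apr 19, 1997.
The last day of instruction arrives: Apr 19, 1997 + 6 days = Apr 25, 1997.
Both prerequisites met — the add/drop deadline passes (Mar 11, 1997), the last day of instruction arrives (Apr 25, 1997); the later is Apr 25, 1997.
Final exams begin: Apr 25, 1997 + 2 days = Apr 27, 1997.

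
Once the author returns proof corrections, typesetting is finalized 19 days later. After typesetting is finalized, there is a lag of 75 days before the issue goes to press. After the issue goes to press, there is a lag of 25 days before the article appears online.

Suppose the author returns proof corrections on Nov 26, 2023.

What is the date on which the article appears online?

The author returns proof corrections: Nov 26, 2023.
Typesetting is finalized: Nov 26, 2023 + 19 days = Dec 15, 2023.
The issue goes to press: Dec 15, 2023 + 75 days = Feb 28, 2024.
The article appears online: Feb 28, 2024 + 25 days = Mar 24, 2024.

Mar 24, 2024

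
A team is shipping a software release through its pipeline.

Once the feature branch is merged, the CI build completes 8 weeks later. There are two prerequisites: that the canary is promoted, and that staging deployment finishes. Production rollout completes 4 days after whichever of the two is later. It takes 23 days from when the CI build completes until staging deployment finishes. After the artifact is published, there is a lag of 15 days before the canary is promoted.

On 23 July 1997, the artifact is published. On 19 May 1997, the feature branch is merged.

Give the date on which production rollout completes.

The artifact is published: Jul 23, 1997.
The canary is promoted: Jul 23, 1997 + 15 days = Aug 7, 1997.
The feature branch is merged: May 19, 1997.
The CI build completes: May 19, 1997 + 8 weeks = Jul 14, 1997.
Staging deployment finishes: Jul 14, 1997 + 23 days = Aug 6, 1997.
Both prerequisites met — the canary is promoted (Aug 7, 1997), staging deployment finishes (Aug 6, 1997); the later is Aug 7, 1997.
Production rollout completes: Aug 7, 1997 + 4 days = Aug 11, 1997.

11 August 1997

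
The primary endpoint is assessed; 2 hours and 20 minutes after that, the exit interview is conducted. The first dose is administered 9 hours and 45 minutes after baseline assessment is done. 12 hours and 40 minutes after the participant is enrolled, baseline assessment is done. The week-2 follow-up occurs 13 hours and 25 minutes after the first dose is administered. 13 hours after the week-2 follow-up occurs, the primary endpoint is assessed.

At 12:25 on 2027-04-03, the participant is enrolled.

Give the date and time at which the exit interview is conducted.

The participant is enrolled: 12:25 Apr 3, 2027.
Baseline assessment is done: 12:25 Apr 3, 2027 + 12h40m = 01:05 Apr 4, 2027.
The first dose is administered: 01:05 Apr 4, 2027 + 9h45m = 10:50 Apr 4, 2027.
The week-2 follow-up occurs: 10:50 Apr 4, 2027 + 13h25m = 00:15 Apr 5, 2027.
The primary endpoint is assessed: 00:15 Apr 5, 2027 + 13h = 13:15 Apr 5, 2027.
The exit interview is conducted: 13:15 Apr 5, 2027 + 2h20m = 15:35 Apr 5, 2027.

15:35 on 2027-04-05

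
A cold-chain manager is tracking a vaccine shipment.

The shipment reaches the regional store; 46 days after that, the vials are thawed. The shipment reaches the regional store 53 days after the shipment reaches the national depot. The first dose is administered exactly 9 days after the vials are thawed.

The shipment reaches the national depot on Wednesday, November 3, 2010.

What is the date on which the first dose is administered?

Saturday, February 19, 2011

The shipment reaches the national depot: Nov 3, 2010.
The shipment reaches the regional store: Nov 3, 2010 + 53 days = Dec 26, 2010.
The vials are thawed: Dec 26, 2010 + 46 days = Feb 10, 2011.
The first dose is administered: Feb 10, 2011 + 9 days = Feb 19, 2011.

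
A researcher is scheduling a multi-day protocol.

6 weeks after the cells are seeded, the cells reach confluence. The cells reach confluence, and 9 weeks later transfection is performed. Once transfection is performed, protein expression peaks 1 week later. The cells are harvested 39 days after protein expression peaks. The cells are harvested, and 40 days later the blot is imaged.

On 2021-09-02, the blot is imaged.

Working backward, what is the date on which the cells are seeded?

2021-02-23

The blot is imaged: Sep 2, 2021.
The cells are harvested: Sep 2, 2021 − 40 days = Jul 24, 2021.
Protein expression peaks: Jul 24, 2021 − 39 days = Jun 15, 2021.
Transfection is performed: Jun 15, 2021 − 1 week = Jun 8, 2021.
The cells reach confluence: Jun 8, 2021 − 9 weeks = Apr 6, 2021.
The cells are seeded: Apr 6, 2021 − 6 weeks = Feb 23, 2021.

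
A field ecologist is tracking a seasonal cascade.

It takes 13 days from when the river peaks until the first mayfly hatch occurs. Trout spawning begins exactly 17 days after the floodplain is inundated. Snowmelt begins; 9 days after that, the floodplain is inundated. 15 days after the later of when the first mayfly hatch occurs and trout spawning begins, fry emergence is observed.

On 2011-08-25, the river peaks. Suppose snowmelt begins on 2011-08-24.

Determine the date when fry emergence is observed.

2011-10-04

The river peaks: Aug 25, 2011.
The first mayfly hatch occurs: Aug 25, 2011 + 13 days = Sep 7, 2011.
Snowmelt begins: Aug 24, 2011.
The floodplain is inundated: Aug 24, 2011 + 9 days = Sep 2, 2011.
Trout spawning begins: Sep 2, 2011 + 17 days = Sep 19, 2011.
Both prerequisites met — the first mayfly hatch occurs (Sep 7, 2011), trout spawning begins (Sep 19, 2011); the later is Sep 19, 2011.
Fry emergence is observed: Sep 19, 2011 + 15 days = Oct 4, 2011.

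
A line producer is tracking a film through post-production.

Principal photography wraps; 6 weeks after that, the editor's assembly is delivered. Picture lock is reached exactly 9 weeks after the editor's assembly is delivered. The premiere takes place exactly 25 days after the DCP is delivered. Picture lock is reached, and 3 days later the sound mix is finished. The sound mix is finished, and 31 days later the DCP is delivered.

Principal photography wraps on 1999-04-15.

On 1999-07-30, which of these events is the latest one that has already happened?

Principal photography wraps: Apr 15, 1999.
The editor's assembly is delivered: Apr 15, 1999 + 6 weeks = May 27, 1999.
Picture lock is reached: May 27, 1999 + 9 weeks = Jul 29, 1999.
The sound mix is finished: Jul 29, 1999 + 3 days = Aug 1, 1999.
The DCP is delivered: Aug 1, 1999 + 31 days = Sep 1, 1999.
The premiere takes place: Sep 1, 1999 + 25 days = Sep 26, 1999.
Jul 30, 1999 falls between when picture lock is reached (Jul 29, 1999) and when the sound mix is finished (Aug 1, 1999).

Picture lock is reached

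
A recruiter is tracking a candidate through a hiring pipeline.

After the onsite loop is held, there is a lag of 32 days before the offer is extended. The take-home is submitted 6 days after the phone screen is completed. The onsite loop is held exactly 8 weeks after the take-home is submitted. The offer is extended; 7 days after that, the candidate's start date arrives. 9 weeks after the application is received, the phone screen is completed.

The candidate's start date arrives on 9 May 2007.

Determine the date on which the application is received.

26 November 2006

The candidate's start date arrives: May 9, 2007.
The offer is extended: May 9, 2007 − 7 days = May 2, 2007.
The onsite loop is held: May 2, 2007 − 32 days = Mar 31, 2007.
The take-home is submitted: Mar 31, 2007 − 8 weeks = Feb 3, 2007.
The phone screen is completed: Feb 3, 2007 − 6 days = Jan 28, 2007.
The application is received: Jan 28, 2007 − 9 weeks = Nov 26, 2006.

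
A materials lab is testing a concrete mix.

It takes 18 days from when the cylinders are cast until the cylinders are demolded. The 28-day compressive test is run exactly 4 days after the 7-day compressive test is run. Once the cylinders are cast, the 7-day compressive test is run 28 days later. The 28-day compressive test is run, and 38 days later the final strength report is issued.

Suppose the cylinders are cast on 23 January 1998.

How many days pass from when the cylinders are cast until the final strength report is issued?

Causal path: the cylinders are cast → the 7-day compressive test is run → the 28-day compressive test is run → the final strength report is issued.
Total delay along the path: 28 + 4 + 38 = 70 days.

70 days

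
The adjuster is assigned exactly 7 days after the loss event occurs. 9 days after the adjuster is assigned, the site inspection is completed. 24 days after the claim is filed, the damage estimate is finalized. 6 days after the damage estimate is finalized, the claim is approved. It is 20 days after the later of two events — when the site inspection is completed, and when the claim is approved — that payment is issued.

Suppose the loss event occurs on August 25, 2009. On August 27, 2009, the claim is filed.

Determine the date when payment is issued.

The loss event occurs: Aug 25, 2009.
The adjuster is assigned: Aug 25, 2009 + 7 days = Sep 1, 2009.
The site inspection is completed: Sep 1, 2009 + 9 days = Sep 10, 2009.
The claim is filed: Aug 27, 2009.
The damage estimate is finalized: Aug 27, 2009 + 24 days = Sep 20, 2009.
The claim is approved: Sep 20, 2009 + 6 days = Sep 26, 2009.
Both prerequisites met — the site inspection is completed (Sep 10, 2009), the claim is approved (Sep 26, 2009); the later is Sep 26, 2009.
Payment is issued: Sep 26, 2009 + 20 days = Oct 16, 2009.

October 16, 2009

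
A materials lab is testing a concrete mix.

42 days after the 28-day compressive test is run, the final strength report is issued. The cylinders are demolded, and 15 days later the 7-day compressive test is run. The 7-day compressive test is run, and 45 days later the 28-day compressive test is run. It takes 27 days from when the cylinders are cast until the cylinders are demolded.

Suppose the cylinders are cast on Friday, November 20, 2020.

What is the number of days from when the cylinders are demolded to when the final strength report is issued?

Causal path: the cylinders are demolded → the 7-day compressive test is run → the 28-day compressive test is run → the final strength report is issued.
Total delay along the path: 15 + 45 + 42 = 102 days.

102 days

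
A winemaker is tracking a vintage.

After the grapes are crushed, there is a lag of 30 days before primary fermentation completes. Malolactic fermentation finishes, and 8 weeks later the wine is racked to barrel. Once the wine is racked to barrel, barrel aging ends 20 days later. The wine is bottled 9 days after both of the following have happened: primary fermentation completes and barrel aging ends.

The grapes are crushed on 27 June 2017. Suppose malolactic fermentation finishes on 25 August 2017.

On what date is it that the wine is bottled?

18 November 2017

The grapes are crushed: Jun 27, 2017.
Primary fermentation completes: Jun 27, 2017 + 30 days = Jul 27, 2017.
Malolactic fermentation finishes: Aug 25, 2017.
The wine is racked to barrel: Aug 25, 2017 + 8 weeks = Oct 20, 2017.
Barrel aging ends: Oct 20, 2017 + 20 days = Nov 9, 2017.
Both prerequisites met — primary fermentation completes (Jul 27, 2017), barrel aging ends (Nov 9, 2017); the later is Nov 9, 2017.
The wine is bottled: Nov 9, 2017 + 9 days = Nov 18, 2017.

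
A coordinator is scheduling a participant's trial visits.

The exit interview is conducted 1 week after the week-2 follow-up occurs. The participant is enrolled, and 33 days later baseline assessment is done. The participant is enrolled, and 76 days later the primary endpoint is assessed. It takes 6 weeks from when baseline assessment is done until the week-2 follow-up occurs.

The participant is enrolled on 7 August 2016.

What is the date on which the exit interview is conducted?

The participant is enrolled: Aug 7, 2016.
Baseline assessment is done: Aug 7, 2016 + 33 days = Sep 9, 2016.
The week-2 follow-up occurs: Sep 9, 2016 + 6 weeks = Oct 21, 2016.
The exit interview is conducted: Oct 21, 2016 + 1 week = Oct 28, 2016.

28 October 2016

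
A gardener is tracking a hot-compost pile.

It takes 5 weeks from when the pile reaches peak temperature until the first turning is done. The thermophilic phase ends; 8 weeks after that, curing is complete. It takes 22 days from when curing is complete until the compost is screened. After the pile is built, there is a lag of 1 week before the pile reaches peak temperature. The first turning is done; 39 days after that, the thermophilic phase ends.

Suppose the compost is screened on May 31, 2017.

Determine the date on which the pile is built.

Dec 23, 2016

The compost is screened: May 31, 2017.
Curing is complete: May 31, 2017 − 22 days = May 9, 2017.
The thermophilic phase ends: May 9, 2017 − 8 weeks = Mar 14, 2017.
The first turning is done: Mar 14, 2017 − 39 days = Feb 3, 2017.
The pile reaches peak temperature: Feb 3, 2017 − 5 weeks = Dec 30, 2016.
The pile is built: Dec 30, 2016 − 1 week = Dec 23, 2016.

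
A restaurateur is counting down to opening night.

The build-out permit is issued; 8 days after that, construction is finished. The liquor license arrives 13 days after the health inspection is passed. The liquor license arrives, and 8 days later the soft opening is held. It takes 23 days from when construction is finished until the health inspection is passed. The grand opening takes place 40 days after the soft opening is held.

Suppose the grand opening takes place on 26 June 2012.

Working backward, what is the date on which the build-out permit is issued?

26 March 2012

The grand opening takes place: Jun 26, 2012.
The soft opening is held: Jun 26, 2012 − 40 days = May 17, 2012.
The liquor license arrives: May 17, 2012 − 8 days = May 9, 2012.
The health inspection is passed: May 9, 2012 − 13 days = Apr 26, 2012.
Construction is finished: Apr 26, 2012 − 23 days = Apr 3, 2012.
The build-out permit is issued: Apr 3, 2012 − 8 days = Mar 26, 2012.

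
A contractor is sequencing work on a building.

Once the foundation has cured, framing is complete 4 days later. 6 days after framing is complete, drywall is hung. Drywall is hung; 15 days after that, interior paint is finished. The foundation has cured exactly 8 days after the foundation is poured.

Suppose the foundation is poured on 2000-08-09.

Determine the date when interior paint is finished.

The foundation is poured: Aug 9, 2000.
The foundation has cured: Aug 9, 2000 + 8 days = Aug 17, 2000.
Framing is complete: Aug 17, 2000 + 4 days = Aug 21, 2000.
Drywall is hung: Aug 21, 2000 + 6 days = Aug 27, 2000.
Interior paint is finished: Aug 27, 2000 + 15 days = Sep 11, 2000.

2000-09-11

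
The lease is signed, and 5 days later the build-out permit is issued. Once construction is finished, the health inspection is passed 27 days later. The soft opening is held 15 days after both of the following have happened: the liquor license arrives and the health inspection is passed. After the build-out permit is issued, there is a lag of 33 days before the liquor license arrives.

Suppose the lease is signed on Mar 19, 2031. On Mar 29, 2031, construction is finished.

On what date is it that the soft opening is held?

The lease is signed: Mar 19, 2031.
The build-out permit is issued: Mar 19, 2031 + 5 days = Mar 24, 2031.
The liquor license arrives: Mar 24, 2031 + 33 days = Apr 26, 2031.
Construction is finished: Mar 29, 2031.
The health inspection is passed: Mar 29, 2031 + 27 days = Apr 25, 2031.
Both prerequisites met — the liquor license arrives (Apr 26, 2031), the health inspection is passed (Apr 25, 2031); the later is Apr 26, 2031.
The soft opening is held: Apr 26, 2031 + 15 days = May 11, 2031.

May 11, 2031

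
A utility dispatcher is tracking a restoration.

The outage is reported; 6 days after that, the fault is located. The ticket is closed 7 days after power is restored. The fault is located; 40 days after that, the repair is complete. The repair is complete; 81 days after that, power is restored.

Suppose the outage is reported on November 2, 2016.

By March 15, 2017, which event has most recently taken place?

Power is restored

The outage is reported: Nov 2, 2016.
The fault is located: Nov 2, 2016 + 6 days = Nov 8, 2016.
The repair is complete: Nov 8, 2016 + 40 days = Dec 18, 2016.
Power is restored: Dec 18, 2016 + 81 days = Mar 9, 2017.
The ticket is closed: Mar 9, 2017 + 7 days = Mar 16, 2017.
Mar 15, 2017 falls between when power is restored (Mar 9, 2017) and when the ticket is closed (Mar 16, 2017).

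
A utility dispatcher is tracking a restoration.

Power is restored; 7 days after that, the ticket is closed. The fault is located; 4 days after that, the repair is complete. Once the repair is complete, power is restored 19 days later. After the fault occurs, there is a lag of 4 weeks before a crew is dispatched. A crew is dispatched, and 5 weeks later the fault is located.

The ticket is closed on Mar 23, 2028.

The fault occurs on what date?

The ticket is closed: Mar 23, 2028.
Power is restored: Mar 23, 2028 − 7 days = Mar 16, 2028.
The repair is complete: Mar 16, 2028 − 19 days = Feb 26, 2028.
The fault is located: Feb 26, 2028 − 4 days = Feb 22, 2028.
A crew is dispatched: Feb 22, 2028 − 5 weeks = Jan 18, 2028.
The fault occurs: Jan 18, 2028 − 4 weeks = Dec 21, 2027.

Dec 21, 2027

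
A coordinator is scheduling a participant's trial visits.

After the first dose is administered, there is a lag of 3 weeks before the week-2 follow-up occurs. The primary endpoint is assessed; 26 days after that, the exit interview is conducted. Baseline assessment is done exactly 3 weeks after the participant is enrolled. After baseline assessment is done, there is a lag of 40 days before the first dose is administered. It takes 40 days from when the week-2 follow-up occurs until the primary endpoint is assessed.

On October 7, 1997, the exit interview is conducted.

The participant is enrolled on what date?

May 12, 1997

The exit interview is conducted: Oct 7, 1997.
The primary endpoint is assessed: Oct 7, 1997 − 26 days = Sep 11, 1997.
The week-2 follow-up occurs: Sep 11, 1997 − 40 days = Aug 2, 1997.
The first dose is administered: Aug 2, 1997 − 3 weeks = Jul 12, 1997.
Baseline assessment is done: Jul 12, 1997 − 40 days = Jun 2, 1997.
The participant is enrolled: Jun 2, 1997 − 3 weeks = May 12, 1997.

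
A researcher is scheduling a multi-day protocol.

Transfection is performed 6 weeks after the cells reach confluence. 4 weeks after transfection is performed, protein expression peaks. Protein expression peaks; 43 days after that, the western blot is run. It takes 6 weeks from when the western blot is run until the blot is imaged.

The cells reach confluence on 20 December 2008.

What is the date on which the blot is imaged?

The cells reach confluence: Dec 20, 2008.
Transfection is performed: Dec 20, 2008 + 6 weeks = Jan 31, 2009.
Protein expression peaks: Jan 31, 2009 + 4 weeks = Feb 28, 2009.
The western blot is run: Feb 28, 2009 + 43 days = Apr 12, 2009.
The blot is imaged: Apr 12, 2009 + 6 weeks = May 24, 2009.

24 May 2009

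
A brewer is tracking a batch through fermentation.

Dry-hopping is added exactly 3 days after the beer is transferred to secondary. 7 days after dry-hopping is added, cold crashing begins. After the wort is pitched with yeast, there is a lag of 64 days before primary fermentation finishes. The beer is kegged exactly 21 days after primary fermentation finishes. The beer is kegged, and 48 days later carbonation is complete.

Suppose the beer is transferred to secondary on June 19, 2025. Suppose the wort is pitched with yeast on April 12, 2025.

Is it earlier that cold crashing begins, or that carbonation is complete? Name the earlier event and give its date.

Cold crashing begins — June 29, 2025

The beer is transferred to secondary: Jun 19, 2025.
Dry-hopping is added: Jun 19, 2025 + 3 days = Jun 22, 2025.
Cold crashing begins: Jun 22, 2025 + 7 days = Jun 29, 2025.
The wort is pitched with yeast: Apr 12, 2025.
Primary fermentation finishes: Apr 12, 2025 + 64 days = Jun 15, 2025.
The beer is kegged: Jun 15, 2025 + 21 days = Jul 6, 2025.
Carbonation is complete: Jul 6, 2025 + 48 days = Aug 23, 2025.
Comparing: cold crashing begins on Jun 29, 2025 vs carbonation is complete on Aug 23, 2025. Earlier: cold crashing begins.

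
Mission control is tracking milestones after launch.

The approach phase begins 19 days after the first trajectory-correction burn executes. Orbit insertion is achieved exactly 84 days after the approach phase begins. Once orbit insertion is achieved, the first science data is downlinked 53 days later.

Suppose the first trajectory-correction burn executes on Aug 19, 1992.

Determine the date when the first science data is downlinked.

Jan 22, 1993

The first trajectory-correction burn executes: Aug 19, 1992.
The approach phase begins: Aug 19, 1992 + 19 days = Sep 7, 1992.
Orbit insertion is achieved: Sep 7, 1992 + 84 days = Nov 30, 1992.
The first science data is downlinked: Nov 30, 1992 + 53 days = Jan 22, 1993.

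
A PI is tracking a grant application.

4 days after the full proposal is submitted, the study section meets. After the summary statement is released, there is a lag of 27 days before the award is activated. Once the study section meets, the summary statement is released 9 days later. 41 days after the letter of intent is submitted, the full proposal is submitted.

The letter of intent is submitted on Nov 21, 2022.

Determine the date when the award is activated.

Feb 10, 2023

The letter of intent is submitted: Nov 21, 2022.
The full proposal is submitted: Nov 21, 2022 + 41 days = Jan 1, 2023.
The study section meets: Jan 1, 2023 + 4 days = Jan 5, 2023.
The summary statement is released: Jan 5, 2023 + 9 days = Jan 14, 2023.
The award is activated: Jan 14, 2023 + 27 days = Feb 10, 2023.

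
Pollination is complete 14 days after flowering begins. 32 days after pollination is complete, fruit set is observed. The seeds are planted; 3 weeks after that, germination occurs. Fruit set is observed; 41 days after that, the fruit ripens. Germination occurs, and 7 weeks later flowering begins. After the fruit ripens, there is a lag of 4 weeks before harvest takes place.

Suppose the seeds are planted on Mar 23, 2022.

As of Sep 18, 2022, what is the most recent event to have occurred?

The seeds are planted: Mar 23, 2022.
Germination occurs: Mar 23, 2022 + 3 weeks = Apr 13, 2022.
Flowering begins: Apr 13, 2022 + 7 weeks = Jun 1, 2022.
Pollination is complete: Jun 1, 2022 + 14 days = Jun 15, 2022.
Fruit set is observed: Jun 15, 2022 + 32 days = Jul 17, 2022.
The fruit ripens: Jul 17, 2022 + 41 days = Aug 27, 2022.
Harvest takes place: Aug 27, 2022 + 4 weeks = Sep 24, 2022.
Sep 18, 2022 falls between when the fruit ripens (Aug 27, 2022) and when harvest takes place (Sep 24, 2022).

The fruit ripens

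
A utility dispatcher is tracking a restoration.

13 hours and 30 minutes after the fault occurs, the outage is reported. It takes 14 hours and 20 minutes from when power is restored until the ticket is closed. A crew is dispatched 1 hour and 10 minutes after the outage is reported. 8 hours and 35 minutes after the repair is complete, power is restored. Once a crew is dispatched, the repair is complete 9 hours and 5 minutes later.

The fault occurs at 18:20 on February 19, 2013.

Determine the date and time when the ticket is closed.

17:00 on February 21, 2013

The fault occurs: 18:20 Feb 19, 2013.
The outage is reported: 18:20 Feb 19, 2013 + 13h30m = 07:50 Feb 20, 2013.
A crew is dispatched: 07:50 Feb 20, 2013 + 1h10m = 09:00 Feb 20, 2013.
The repair is complete: 09:00 Feb 20, 2013 + 9h05m = 18:05 Feb 20, 2013.
Power is restored: 18:05 Feb 20, 2013 + 8h35m = 02:40 Feb 21, 2013.
The ticket is closed: 02:40 Feb 21, 2013 + 14h20m = 17:00 Feb 21, 2013.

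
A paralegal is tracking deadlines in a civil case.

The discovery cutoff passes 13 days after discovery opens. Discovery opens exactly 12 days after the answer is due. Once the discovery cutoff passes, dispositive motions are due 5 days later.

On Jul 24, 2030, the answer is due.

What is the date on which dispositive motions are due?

Aug 23, 2030

The answer is due: Jul 24, 2030.
Discovery opens: Jul 24, 2030 + 12 days = Aug 5, 2030.
The discovery cutoff passes: Aug 5, 2030 + 13 days = Aug 18, 2030.
Dispositive motions are due: Aug 18, 2030 + 5 days = Aug 23, 2030.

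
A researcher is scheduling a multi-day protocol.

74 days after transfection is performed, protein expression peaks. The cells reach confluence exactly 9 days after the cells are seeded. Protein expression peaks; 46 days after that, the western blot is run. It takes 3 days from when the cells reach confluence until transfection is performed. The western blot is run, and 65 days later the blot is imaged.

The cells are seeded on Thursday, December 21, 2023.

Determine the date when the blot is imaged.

Friday, July 5, 2024

The cells are seeded: Dec 21, 2023.
The cells reach confluence: Dec 21, 2023 + 9 days = Dec 30, 2023.
Transfection is performed: Dec 30, 2023 + 3 days = Jan 2, 2024.
Protein expression peaks: Jan 2, 2024 + 74 days = Mar 16, 2024.
The western blot is run: Mar 16, 2024 + 46 days = May 1, 2024.
The blot is imaged: May 1, 2024 + 65 days = Jul 5, 2024.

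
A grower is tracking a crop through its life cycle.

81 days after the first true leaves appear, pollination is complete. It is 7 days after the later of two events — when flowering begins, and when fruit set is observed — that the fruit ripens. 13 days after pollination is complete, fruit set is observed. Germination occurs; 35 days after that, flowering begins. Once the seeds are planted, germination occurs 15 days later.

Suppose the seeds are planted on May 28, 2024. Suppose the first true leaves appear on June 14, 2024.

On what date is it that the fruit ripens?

September 23, 2024

The seeds are planted: May 28, 2024.
Germination occurs: May 28, 2024 + 15 days = Jun 12, 2024.
Flowering begins: Jun 12, 2024 + 35 days = Jul 17, 2024.
The first true leaves appear: Jun 14, 2024.
Pollination is complete: Jun 14, 2024 + 81 days = Sep 3, 2024.
Fruit set is observed: Sep 3, 2024 + 13 days = Sep 16, 2024.
Both prerequisites met — flowering begins (Jul 17, 2024), fruit set is observed (Sep 16, 2024); the later is Sep 16, 2024.
The fruit ripens: Sep 16, 2024 + 7 days = Sep 23, 2024.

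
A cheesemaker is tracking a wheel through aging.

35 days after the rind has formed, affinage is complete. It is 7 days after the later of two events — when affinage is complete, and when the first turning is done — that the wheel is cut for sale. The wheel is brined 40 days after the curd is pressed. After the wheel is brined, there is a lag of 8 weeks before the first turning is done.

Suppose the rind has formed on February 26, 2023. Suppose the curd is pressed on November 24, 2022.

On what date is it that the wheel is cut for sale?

The rind has formed: Feb 26, 2023.
Affinage is complete: Feb 26, 2023 + 35 days = Apr 2, 2023.
The curd is pressed: Nov 24, 2022.
The wheel is brined: Nov 24, 2022 + 40 days = Jan 3, 2023.
The first turning is done: Jan 3, 2023 + 8 weeks = Feb 28, 2023.
Both prerequisites met — affinage is complete (Apr 2, 2023), the first turning is done (Feb 28, 2023); the later is Apr 2, 2023.
The wheel is cut for sale: Apr 2, 2023 + 7 days = Apr 9, 2023.

April 9, 2023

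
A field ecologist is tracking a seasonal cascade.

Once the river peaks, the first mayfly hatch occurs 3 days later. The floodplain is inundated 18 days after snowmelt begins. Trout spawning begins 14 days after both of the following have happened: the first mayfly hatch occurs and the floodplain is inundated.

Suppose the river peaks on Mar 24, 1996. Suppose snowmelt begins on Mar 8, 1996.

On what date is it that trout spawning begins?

Apr 10, 1996

The river peaks: Mar 24, 1996.
The first mayfly hatch occurs: Mar 24, 1996 + 3 days = Mar 27, 1996.
Snowmelt begins: Mar 8, 1996.
The floodplain is inundated: Mar 8, 1996 + 18 days = Mar 26, 1996.
Both prerequisites met — the first mayfly hatch occurs (Mar 27, 1996), the floodplain is inundated (Mar 26, 1996); the later is Mar 27, 1996.
Trout spawning begins: Mar 27, 1996 + 14 days = Apr 10, 1996.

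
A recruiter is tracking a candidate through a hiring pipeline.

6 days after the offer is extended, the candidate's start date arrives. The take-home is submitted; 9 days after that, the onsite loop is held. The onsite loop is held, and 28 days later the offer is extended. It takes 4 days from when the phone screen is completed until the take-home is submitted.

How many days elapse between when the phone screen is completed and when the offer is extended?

Causal path: the phone screen is completed → the take-home is submitted → the onsite loop is held → the offer is extended.
Total delay along the path: 4 + 9 + 28 = 41 days.

41 days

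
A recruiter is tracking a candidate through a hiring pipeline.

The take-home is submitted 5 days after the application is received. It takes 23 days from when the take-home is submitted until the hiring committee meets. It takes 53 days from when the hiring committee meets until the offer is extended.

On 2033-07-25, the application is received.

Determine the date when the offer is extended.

The application is received: Jul 25, 2033.
The take-home is submitted: Jul 25, 2033 + 5 days = Jul 30, 2033.
The hiring committee meets: Jul 30, 2033 + 23 days = Aug 22, 2033.
The offer is extended: Aug 22, 2033 + 53 days = Oct 14, 2033.

2033-10-14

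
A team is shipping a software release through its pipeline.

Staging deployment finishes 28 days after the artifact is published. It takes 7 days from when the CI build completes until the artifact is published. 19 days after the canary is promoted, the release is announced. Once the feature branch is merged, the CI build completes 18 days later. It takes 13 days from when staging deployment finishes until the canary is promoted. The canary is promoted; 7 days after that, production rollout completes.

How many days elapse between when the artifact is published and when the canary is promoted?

Causal path: the artifact is published → staging deployment finishes → the canary is promoted.
Total delay along the path: 28 + 13 = 41 days.

41 days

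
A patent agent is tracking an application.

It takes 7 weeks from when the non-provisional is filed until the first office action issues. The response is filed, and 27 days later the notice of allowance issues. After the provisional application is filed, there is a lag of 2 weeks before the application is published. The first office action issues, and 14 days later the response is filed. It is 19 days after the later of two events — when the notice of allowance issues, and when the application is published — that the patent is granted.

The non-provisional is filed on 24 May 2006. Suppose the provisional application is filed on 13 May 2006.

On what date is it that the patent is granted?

10 September 2006

The non-provisional is filed: May 24, 2006.
The first office action issues: May 24, 2006 + 7 weeks = Jul 12, 2006.
The response is filed: Jul 12, 2006 + 14 days = Jul 26, 2006.
The notice of allowance issues: Jul 26, 2006 + 27 days = Aug 22, 2006.
The provisional application is filed: May 13, 2006.
The application is published: May 13, 2006 + 2 weeks = May 27, 2006.
Both prerequisites met — the notice of allowance issues (Aug 22, 2006), the application is published (May 27, 2006); the later is Aug 22, 2006.
The patent is granted: Aug 22, 2006 + 19 days = Sep 10, 2006.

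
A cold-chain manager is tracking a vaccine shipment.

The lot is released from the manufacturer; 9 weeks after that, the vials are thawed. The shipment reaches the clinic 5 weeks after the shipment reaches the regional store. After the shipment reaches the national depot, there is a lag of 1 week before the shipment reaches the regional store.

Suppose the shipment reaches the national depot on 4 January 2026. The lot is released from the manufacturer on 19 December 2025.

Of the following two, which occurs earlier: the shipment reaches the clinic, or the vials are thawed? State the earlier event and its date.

The shipment reaches the national depot: Jan 4, 2026.
The shipment reaches the regional store: Jan 4, 2026 + 1 week = Jan 11, 2026.
The shipment reaches the clinic: Jan 11, 2026 + 5 weeks = Feb 15, 2026.
The lot is released from the manufacturer: Dec 19, 2025.
The vials are thawed: Dec 19, 2025 + 9 weeks = Feb 20, 2026.
Comparing: the shipment reaches the clinic on Feb 15, 2026 vs the vials are thawed on Feb 20, 2026. Earlier: the shipment reaches the clinic.

The shipment reaches the clinic — 15 February 2026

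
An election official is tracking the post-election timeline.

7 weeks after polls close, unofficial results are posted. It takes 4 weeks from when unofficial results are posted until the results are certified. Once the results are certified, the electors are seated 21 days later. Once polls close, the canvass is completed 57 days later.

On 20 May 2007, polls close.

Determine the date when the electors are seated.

Polls close: May 20, 2007.
Unofficial results are posted: May 20, 2007 + 7 weeks = Jul 8, 2007.
The results are certified: Jul 8, 2007 + 4 weeks = Aug 5, 2007.
The electors are seated: Aug 5, 2007 + 21 days = Aug 26, 2007.

26 August 2007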